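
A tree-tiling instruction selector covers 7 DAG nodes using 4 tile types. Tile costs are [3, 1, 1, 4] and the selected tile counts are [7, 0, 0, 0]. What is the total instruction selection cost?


Total cost = sum(count_i * cost_i)
= 7*3 + 0*1 + 0*1 + 0*4
= 21

21


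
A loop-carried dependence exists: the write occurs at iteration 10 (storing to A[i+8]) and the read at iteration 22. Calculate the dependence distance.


Distance = read iteration - write iteration
= 22 - 10 = 12

12


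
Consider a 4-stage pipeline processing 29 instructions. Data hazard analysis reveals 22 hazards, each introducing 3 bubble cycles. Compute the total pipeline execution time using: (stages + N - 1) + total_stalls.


Base cycles = 4 + 29 - 1 = 32
Total stalls = 22 * 3 = 66
Total = 32 + 66 = 98

98


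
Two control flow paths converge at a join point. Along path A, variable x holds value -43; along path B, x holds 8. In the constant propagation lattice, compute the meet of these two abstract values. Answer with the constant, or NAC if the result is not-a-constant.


Meet operation: if both paths give the same constant, result is that constant; if they differ, result is NAC (not-a-constant).
Path A: -43, Path B: 8 -> differ
Result: not-a-constant -> NAC

NAC


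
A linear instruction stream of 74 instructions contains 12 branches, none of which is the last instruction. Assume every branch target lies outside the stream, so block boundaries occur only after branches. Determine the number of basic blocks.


With no in-sequence branch targets, the leaders are the first instruction plus the instruction after each branch.
Number of basic blocks = branches + 1
= 12 + 1 = 13

13


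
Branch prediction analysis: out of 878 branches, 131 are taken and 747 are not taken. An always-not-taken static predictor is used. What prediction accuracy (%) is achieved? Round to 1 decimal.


Predictor: always-not-taken
Correct predictions = 747
Accuracy = 747 / 878 * 100 = 85.1%

85.1


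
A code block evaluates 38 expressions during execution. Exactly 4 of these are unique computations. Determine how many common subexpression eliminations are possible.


CSE count = total expressions - unique expressions
= 38 - 4 = 34

34


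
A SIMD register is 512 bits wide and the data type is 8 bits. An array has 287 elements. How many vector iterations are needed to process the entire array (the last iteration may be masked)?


Width = 512 / 8 = 64 elements per vector op
Iterations = ceil(287 / 64) = 5

5


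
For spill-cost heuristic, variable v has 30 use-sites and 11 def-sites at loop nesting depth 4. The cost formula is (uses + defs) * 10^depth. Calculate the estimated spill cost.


uses + defs = 30 + 11 = 41
10^4 = 10000
Spill cost = 41 * 10000 = 410000

410000


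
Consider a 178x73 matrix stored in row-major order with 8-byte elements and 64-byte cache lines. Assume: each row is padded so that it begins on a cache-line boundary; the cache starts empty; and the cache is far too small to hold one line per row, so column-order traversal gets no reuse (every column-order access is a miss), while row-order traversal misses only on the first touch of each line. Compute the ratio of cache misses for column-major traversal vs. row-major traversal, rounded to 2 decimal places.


Each row occupies 73 * 8 = 584 bytes and starts on a line boundary, so it spans ceil(584 / 64) = 10 cache lines.
Row-major traversal misses (one per line touched): 178 * ceil(73 * 8 / 64) = 1780
Column-major traversal misses (no reuse, every access misses): 178 * 73 = 12994
Ratio = 12994 / 1780 = 7.3

7.3


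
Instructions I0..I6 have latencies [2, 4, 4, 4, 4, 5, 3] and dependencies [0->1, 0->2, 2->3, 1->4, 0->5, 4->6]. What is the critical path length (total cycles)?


Compute longest path through dependency graph: dist(Ik) = max over predecessors of dist + latency(Ik).
dist(I0) = latency 2 = 2
dist(I1) = dist(I0) + 4 = 2 + 4 = 6
dist(I2) = dist(I0) + 4 = 2 + 4 = 6
dist(I3) = dist(I2) + 4 = 6 + 4 = 10
dist(I4) = dist(I1) + 4 = 6 + 4 = 10
dist(I5) = dist(I0) + 5 = 2 + 5 = 7
dist(I6) = dist(I4) + 3 = 10 + 3 = 13
Critical path = max dist = 13

13


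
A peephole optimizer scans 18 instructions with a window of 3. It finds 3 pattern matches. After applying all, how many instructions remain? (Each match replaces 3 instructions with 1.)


Each match removes 2 instructions.
Total removed = 3 * 2 = 6
Remaining = 18 - 6 = 12

12


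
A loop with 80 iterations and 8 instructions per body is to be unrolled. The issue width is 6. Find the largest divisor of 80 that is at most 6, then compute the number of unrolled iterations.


Largest divisor of 80 <= 6 is 5
New iterations = 80 / 5 = 16

16


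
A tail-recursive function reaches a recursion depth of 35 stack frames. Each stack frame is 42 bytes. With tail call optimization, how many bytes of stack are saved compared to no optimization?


Without TCO: 35 * 42 = 1470 bytes
With TCO: reuse 1 frame = 42 bytes
Savings = 1470 - 42 = 1428

1428


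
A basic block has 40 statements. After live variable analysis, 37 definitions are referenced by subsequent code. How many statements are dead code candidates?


Dead code = total statements - live definitions
= 40 - 37 = 3

3


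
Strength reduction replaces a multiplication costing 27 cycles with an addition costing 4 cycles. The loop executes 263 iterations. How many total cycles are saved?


Per-iteration saving = 27 - 4 = 23
Total saved = 263 * 23 = 6049

6049


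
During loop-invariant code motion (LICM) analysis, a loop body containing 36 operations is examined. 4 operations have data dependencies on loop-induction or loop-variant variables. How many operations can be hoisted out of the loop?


Invariant candidates = total - loop-dependent
= 36 - 4 = 32

32


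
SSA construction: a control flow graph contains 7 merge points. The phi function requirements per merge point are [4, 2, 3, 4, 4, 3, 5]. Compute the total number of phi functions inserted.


Total phi functions = sum of phi functions at each join node
= 4 + 2 + 3 + 4 + 4 + 3 + 5 = 25

25


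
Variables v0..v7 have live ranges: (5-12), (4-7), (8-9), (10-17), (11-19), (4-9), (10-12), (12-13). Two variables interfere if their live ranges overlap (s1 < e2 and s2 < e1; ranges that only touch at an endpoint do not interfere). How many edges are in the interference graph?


Check all pairs for overlapping intervals.
Two intervals (s1,e1) and (s2,e2) overlap if s1 < e2 and s2 < e1.
v0 (5-12) vs v1..v7: overlaps v1, v2, v3, v4, v5, v6 -> 6
v1 (4-7) vs v2..v7: overlaps v5 -> 1
v2 (8-9) vs v3..v7: overlaps v5 -> 1
v3 (10-17) vs v4..v7: overlaps v4, v6, v7 -> 3
v4 (11-19) vs v5..v7: overlaps v6, v7 -> 2
v5 (4-9) vs v6..v7: overlaps none -> 0
v6 (10-12) vs v7: overlaps none -> 0
Total overlapping pairs = 6 + 1 + 1 + 3 + 2 + 0 + 0 = 13

13


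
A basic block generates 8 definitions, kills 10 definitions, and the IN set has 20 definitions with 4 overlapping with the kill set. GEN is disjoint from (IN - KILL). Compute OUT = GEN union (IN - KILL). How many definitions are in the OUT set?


IN - KILL: 20 - 4 = 16 surviving definitions
OUT = GEN + surviving = 8 + 16 = 24

24


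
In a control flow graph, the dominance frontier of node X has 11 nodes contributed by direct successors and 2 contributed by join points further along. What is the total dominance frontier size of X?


DF(X) = direct successor contributions + join point contributions
= 11 + 2 = 13

13


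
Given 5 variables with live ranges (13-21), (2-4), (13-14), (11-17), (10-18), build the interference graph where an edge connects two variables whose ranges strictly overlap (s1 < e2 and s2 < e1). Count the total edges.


Check all pairs for overlapping intervals.
Two intervals (s1,e1) and (s2,e2) overlap if s1 < e2 and s2 < e1.
v0 (13-21) vs v1..v4: overlaps v2, v3, v4 -> 3
v1 (2-4) vs v2..v4: overlaps none -> 0
v2 (13-14) vs v3..v4: overlaps v3, v4 -> 2
v3 (11-17) vs v4: overlaps v4 -> 1
Total overlapping pairs = 3 + 0 + 2 + 1 = 6

6


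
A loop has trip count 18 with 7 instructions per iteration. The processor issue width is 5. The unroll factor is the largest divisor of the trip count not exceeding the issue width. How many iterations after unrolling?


Largest divisor of 18 <= 5 is 3
New iterations = 18 / 3 = 6

6


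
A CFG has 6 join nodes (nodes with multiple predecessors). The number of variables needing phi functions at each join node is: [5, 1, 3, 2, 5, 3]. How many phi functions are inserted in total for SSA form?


Total phi functions = sum of phi functions at each join node
= 5 + 1 + 3 + 2 + 5 + 3 = 19

19


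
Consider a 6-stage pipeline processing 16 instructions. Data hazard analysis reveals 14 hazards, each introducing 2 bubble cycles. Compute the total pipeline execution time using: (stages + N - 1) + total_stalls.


Base cycles = 6 + 16 - 1 = 21
Total stalls = 14 * 2 = 28
Total = 21 + 28 = 49

49


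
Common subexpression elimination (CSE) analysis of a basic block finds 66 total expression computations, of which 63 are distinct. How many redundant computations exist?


CSE count = total expressions - unique expressions
= 66 - 63 = 3

3


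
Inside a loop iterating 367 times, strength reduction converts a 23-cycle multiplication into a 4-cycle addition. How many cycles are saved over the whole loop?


Per-iteration saving = 23 - 4 = 19
Total saved = 367 * 19 = 6973

6973


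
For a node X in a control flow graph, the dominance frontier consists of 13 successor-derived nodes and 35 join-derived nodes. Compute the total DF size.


DF(X) = direct successor contributions + join point contributions
= 13 + 35 = 48

48


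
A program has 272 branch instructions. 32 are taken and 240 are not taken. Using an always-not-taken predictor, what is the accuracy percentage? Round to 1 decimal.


Predictor: always-not-taken
Correct predictions = 240
Accuracy = 240 / 272 * 100 = 88.2%

88.2


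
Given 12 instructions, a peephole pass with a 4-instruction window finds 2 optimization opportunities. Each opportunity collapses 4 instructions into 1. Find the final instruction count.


Each match removes 3 instructions.
Total removed = 2 * 3 = 6
Remaining = 12 - 6 = 6

6


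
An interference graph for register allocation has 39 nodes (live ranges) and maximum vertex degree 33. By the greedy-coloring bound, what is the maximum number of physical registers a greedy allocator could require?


Greedy coloring never needs more than (max_degree + 1) colors: when coloring a vertex, at most max_degree neighbors are already colored.
Upper bound = 33 + 1 = 34

34


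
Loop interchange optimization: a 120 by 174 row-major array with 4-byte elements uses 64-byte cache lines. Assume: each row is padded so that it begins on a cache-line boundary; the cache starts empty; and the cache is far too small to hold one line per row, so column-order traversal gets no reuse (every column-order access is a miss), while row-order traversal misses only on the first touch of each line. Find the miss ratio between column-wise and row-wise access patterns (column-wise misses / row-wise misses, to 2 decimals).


Each row occupies 174 * 4 = 696 bytes and starts on a line boundary, so it spans ceil(696 / 64) = 11 cache lines.
Row-major traversal misses (one per line touched): 120 * ceil(174 * 4 / 64) = 1320
Column-major traversal misses (no reuse, every access misses): 120 * 174 = 20880
Ratio = 20880 / 1320 = 15.82

15.82


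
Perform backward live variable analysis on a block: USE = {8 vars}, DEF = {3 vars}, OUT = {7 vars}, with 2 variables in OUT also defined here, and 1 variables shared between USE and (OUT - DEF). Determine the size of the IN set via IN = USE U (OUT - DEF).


OUT - DEF: 7 - 2 = 5
|IN| = |USE| + |OUT - DEF| - |USE ∩ (OUT - DEF)| = 8 + 5 - 1 = 12

12


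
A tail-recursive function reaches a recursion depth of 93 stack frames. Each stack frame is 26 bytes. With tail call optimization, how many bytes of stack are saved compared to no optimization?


Without TCO: 93 * 26 = 2418 bytes
With TCO: reuse 1 frame = 26 bytes
Savings = 2418 - 26 = 2392

2392


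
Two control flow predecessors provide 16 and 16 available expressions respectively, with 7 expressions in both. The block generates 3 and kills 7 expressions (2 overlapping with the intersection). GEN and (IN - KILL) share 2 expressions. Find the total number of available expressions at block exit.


IN = intersection of predecessors = 7
IN - KILL = 7 - 2 = 5
|OUT| = |GEN| + |IN - KILL| - |GEN ∩ (IN - KILL)| = 3 + 5 - 2 = 6

6


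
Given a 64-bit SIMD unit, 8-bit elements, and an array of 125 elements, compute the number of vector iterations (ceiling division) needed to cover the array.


Width = 64 / 8 = 8 elements per vector op
Iterations = ceil(125 / 8) = 16

16


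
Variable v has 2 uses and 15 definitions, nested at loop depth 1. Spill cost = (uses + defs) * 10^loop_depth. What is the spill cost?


uses + defs = 2 + 15 = 17
10^1 = 10
Spill cost = 17 * 10 = 170

170


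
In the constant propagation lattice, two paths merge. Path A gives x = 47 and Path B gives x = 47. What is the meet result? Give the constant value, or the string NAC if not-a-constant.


Meet operation: if both paths give the same constant, result is that constant; if they differ, result is NAC (not-a-constant).
Path A: 47, Path B: 47 -> equal
Result: constant -> 47

47


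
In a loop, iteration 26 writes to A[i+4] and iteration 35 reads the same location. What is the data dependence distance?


Distance = read iteration - write iteration
= 35 - 26 = 9

9


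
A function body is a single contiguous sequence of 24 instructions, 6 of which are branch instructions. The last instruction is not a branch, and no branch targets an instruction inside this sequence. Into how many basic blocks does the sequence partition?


With no in-sequence branch targets, the leaders are the first instruction plus the instruction after each branch.
Number of basic blocks = branches + 1
= 6 + 1 = 7

7


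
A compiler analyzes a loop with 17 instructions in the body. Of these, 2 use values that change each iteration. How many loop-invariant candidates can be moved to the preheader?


Invariant candidates = total - loop-dependent
= 17 - 2 = 15

15


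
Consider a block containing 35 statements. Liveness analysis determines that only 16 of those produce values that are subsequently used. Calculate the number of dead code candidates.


Dead code = total statements - live definitions
= 35 - 16 = 19

19


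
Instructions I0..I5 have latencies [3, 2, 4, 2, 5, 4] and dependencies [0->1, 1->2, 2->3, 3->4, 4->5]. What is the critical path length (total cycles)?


Compute longest path through dependency graph: dist(Ik) = max over predecessors of dist + latency(Ik).
dist(I0) = latency 3 = 3
dist(I1) = dist(I0) + 2 = 3 + 2 = 5
dist(I2) = dist(I1) + 4 = 5 + 4 = 9
dist(I3) = dist(I2) + 2 = 9 + 2 = 11
dist(I4) = dist(I3) + 5 = 11 + 5 = 16
dist(I5) = dist(I4) + 4 = 16 + 4 = 20
Critical path = max dist = 20

20


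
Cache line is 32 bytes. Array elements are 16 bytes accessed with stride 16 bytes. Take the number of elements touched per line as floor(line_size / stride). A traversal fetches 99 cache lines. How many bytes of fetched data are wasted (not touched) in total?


Elements per line = floor(32 / 16) = 2
Bytes used per line = 2 * 16 = 32
Wasted per line = 32 - 32 = 0
Total wasted = 0 * 99 = 0

0


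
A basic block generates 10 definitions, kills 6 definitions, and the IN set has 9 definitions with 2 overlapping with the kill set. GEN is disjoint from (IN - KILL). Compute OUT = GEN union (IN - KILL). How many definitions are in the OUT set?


IN - KILL: 9 - 2 = 7 surviving definitions
OUT = GEN + surviving = 10 + 7 = 17

17


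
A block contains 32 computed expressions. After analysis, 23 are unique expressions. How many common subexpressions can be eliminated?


CSE count = total expressions - unique expressions
= 32 - 23 = 9

9


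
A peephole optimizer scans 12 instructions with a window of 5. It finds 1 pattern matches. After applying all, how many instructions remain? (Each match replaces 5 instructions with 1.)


Each match removes 4 instructions.
Total removed = 1 * 4 = 4
Remaining = 12 - 4 = 8

8


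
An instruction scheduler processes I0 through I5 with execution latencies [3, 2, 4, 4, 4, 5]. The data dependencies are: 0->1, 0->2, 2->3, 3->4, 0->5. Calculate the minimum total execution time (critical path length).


Compute longest path through dependency graph: dist(Ik) = max over predecessors of dist + latency(Ik).
dist(I0) = latency 3 = 3
dist(I1) = dist(I0) + 2 = 3 + 2 = 5
dist(I2) = dist(I0) + 4 = 3 + 4 = 7
dist(I3) = dist(I2) + 4 = 7 + 4 = 11
dist(I4) = dist(I3) + 4 = 11 + 4 = 15
dist(I5) = dist(I0) + 5 = 3 + 5 = 8
Critical path = max dist = 15

15


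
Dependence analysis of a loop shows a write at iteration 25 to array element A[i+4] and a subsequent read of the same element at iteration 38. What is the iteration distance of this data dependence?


Distance = read iteration - write iteration
= 38 - 25 = 13

13


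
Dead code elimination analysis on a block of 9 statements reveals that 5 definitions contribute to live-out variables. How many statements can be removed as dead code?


Dead code = total statements - live definitions
= 9 - 5 = 4

4


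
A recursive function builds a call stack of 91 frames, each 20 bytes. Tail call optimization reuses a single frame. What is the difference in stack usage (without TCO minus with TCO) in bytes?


Without TCO: 91 * 20 = 1820 bytes
With TCO: reuse 1 frame = 20 bytes
Savings = 1820 - 20 = 1800

1800


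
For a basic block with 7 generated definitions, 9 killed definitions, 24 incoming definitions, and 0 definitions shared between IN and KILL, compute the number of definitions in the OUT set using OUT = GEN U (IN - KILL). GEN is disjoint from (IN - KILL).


IN - KILL: 24 - 0 = 24 surviving definitions
OUT = GEN + surviving = 7 + 24 = 31

31


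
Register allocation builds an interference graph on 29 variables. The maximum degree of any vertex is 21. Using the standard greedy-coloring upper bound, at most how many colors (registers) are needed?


Greedy coloring never needs more than (max_degree + 1) colors: when coloring a vertex, at most max_degree neighbors are already colored.
Upper bound = 21 + 1 = 22

22


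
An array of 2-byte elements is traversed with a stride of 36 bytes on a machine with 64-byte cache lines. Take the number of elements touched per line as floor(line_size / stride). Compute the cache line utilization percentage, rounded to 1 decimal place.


Elements per cache line = floor(64 / 36) = 1
Bytes used = 1 * 2 = 2
Utilization = 2 / 64 * 100 = 3.1%

3.1


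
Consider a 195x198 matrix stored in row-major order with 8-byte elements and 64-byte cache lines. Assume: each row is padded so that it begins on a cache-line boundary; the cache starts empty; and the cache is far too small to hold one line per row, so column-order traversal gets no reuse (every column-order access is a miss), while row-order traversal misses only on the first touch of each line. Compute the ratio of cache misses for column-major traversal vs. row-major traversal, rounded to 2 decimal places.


Each row occupies 198 * 8 = 1584 bytes and starts on a line boundary, so it spans ceil(1584 / 64) = 25 cache lines.
Row-major traversal misses (one per line touched): 195 * ceil(198 * 8 / 64) = 4875
Column-major traversal misses (no reuse, every access misses): 195 * 198 = 38610
Ratio = 38610 / 4875 = 7.92

7.92


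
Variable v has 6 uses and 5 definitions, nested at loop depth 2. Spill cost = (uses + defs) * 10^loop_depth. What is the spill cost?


uses + defs = 6 + 5 = 11
10^2 = 100
Spill cost = 11 * 100 = 1100

1100


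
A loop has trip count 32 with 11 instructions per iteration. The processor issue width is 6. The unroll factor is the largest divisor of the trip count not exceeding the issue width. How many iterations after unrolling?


Largest divisor of 32 <= 6 is 4
New iterations = 32 / 4 = 8

8


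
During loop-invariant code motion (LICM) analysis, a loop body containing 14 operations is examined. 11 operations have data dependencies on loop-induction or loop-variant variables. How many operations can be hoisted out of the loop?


Invariant candidates = total - loop-dependent
= 14 - 11 = 3

3


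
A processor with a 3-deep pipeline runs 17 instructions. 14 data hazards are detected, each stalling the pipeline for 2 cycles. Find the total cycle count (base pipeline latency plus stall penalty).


Base cycles = 3 + 17 - 1 = 19
Total stalls = 14 * 2 = 28
Total = 19 + 28 = 47

47


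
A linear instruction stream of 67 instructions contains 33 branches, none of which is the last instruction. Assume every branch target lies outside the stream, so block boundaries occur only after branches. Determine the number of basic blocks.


With no in-sequence branch targets, the leaders are the first instruction plus the instruction after each branch.
Number of basic blocks = branches + 1
= 33 + 1 = 34

34


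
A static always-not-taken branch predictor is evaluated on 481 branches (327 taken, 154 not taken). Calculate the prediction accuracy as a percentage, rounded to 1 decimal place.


Predictor: always-not-taken
Correct predictions = 154
Accuracy = 154 / 481 * 100 = 32.0%

32.0


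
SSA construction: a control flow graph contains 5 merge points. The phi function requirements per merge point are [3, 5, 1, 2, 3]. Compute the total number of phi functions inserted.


Total phi functions = sum of phi functions at each join node
= 3 + 5 + 1 + 2 + 3 = 14

14


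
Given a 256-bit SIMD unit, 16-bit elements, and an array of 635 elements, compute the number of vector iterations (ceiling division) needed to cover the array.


Width = 256 / 16 = 16 elements per vector op
Iterations = ceil(635 / 16) = 40

40


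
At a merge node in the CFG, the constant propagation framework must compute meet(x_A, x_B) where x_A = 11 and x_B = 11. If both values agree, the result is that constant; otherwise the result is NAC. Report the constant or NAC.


Meet operation: if both paths give the same constant, result is that constant; if they differ, result is NAC (not-a-constant).
Path A: 11, Path B: 11 -> equal
Result: constant -> 11

11


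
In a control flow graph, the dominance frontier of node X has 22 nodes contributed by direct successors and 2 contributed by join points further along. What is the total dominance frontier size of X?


DF(X) = direct successor contributions + join point contributions
= 22 + 2 = 24

24


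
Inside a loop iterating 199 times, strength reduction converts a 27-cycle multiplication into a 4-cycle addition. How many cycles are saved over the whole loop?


Per-iteration saving = 27 - 4 = 23
Total saved = 199 * 23 = 4577

4577


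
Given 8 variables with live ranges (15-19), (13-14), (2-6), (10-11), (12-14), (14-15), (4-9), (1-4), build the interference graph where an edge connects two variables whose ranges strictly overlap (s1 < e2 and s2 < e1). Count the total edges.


Check all pairs for overlapping intervals.
Two intervals (s1,e1) and (s2,e2) overlap if s1 < e2 and s2 < e1.
v0 (15-19) vs v1..v7: overlaps none -> 0
v1 (13-14) vs v2..v7: overlaps v4 -> 1
v2 (2-6) vs v3..v7: overlaps v6, v7 -> 2
v3 (10-11) vs v4..v7: overlaps none -> 0
v4 (12-14) vs v5..v7: overlaps none -> 0
v5 (14-15) vs v6..v7: overlaps none -> 0
v6 (4-9) vs v7: overlaps none -> 0
Total overlapping pairs = 0 + 1 + 2 + 0 + 0 + 0 + 0 = 3

3


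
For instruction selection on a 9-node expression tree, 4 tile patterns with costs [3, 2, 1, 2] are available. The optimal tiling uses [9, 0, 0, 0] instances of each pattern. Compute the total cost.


Total cost = sum(count_i * cost_i)
= 9*3 + 0*2 + 0*1 + 0*2
= 27

27


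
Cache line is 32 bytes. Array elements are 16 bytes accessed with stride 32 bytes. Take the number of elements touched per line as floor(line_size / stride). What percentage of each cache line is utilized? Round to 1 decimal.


Elements per cache line = floor(32 / 32) = 1
Bytes used = 1 * 16 = 16
Utilization = 16 / 32 * 100 = 50.0%

50.0


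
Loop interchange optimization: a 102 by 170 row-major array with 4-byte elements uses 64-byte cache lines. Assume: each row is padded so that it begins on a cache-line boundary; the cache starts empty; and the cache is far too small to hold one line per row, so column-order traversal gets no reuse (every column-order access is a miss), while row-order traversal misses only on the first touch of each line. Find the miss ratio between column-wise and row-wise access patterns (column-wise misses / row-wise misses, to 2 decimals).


Each row occupies 170 * 4 = 680 bytes and starts on a line boundary, so it spans ceil(680 / 64) = 11 cache lines.
Row-major traversal misses (one per line touched): 102 * ceil(170 * 4 / 64) = 1122
Column-major traversal misses (no reuse, every access misses): 102 * 170 = 17340
Ratio = 17340 / 1122 = 15.45

15.45


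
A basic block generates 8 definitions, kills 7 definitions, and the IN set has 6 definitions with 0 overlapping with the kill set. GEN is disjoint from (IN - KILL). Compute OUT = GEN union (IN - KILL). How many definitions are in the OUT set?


IN - KILL: 6 - 0 = 6 surviving definitions
OUT = GEN + surviving = 8 + 6 = 14

14


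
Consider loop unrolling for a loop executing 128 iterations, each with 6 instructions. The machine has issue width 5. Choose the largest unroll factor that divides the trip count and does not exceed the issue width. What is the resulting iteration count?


Largest divisor of 128 <= 5 is 4
New iterations = 128 / 4 = 32

32


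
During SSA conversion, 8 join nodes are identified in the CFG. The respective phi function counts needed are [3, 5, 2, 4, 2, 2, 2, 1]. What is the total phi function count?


Total phi functions = sum of phi functions at each join node
= 3 + 5 + 2 + 4 + 2 + 2 + 2 + 1 = 21

21


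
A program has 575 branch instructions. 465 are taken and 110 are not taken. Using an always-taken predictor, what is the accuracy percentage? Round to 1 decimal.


Predictor: always-taken
Correct predictions = 465
Accuracy = 465 / 575 * 100 = 80.9%

80.9


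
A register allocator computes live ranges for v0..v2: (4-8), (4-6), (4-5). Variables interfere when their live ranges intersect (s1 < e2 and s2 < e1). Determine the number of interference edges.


Check all pairs for overlapping intervals.
Two intervals (s1,e1) and (s2,e2) overlap if s1 < e2 and s2 < e1.
v0 (4-8) vs v1..v2: overlaps v1, v2 -> 2
v1 (4-6) vs v2: overlaps v2 -> 1
Total overlapping pairs = 2 + 1 = 3

3


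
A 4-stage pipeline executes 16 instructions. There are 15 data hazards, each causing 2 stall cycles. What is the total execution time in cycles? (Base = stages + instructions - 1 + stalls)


Base cycles = 4 + 16 - 1 = 19
Total stalls = 15 * 2 = 30
Total = 19 + 30 = 49

49


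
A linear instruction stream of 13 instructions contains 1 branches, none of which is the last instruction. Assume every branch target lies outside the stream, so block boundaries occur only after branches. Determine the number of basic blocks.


With no in-sequence branch targets, the leaders are the first instruction plus the instruction after each branch.
Number of basic blocks = branches + 1
= 1 + 1 = 2

2


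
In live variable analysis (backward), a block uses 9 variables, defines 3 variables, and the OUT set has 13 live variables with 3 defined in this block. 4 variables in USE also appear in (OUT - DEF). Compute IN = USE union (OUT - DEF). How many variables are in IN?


OUT - DEF: 13 - 3 = 10
|IN| = |USE| + |OUT - DEF| - |USE ∩ (OUT - DEF)| = 9 + 10 - 4 = 15

15


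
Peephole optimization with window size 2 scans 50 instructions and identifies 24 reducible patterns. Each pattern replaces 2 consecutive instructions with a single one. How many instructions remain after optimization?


Each match removes 1 instructions.
Total removed = 24 * 1 = 24
Remaining = 50 - 24 = 26

26


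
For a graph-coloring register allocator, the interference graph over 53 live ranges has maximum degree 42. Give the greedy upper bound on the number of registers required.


Greedy coloring never needs more than (max_degree + 1) colors: when coloring a vertex, at most max_degree neighbors are already colored.
Upper bound = 42 + 1 = 43

43


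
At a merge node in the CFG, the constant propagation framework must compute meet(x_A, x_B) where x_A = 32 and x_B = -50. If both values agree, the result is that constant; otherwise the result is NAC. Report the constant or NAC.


Meet operation: if both paths give the same constant, result is that constant; if they differ, result is NAC (not-a-constant).
Path A: 32, Path B: -50 -> differ
Result: not-a-constant -> NAC

NAC


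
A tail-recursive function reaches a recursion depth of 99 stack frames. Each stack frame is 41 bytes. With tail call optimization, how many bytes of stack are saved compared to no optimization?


Without TCO: 99 * 41 = 4059 bytes
With TCO: reuse 1 frame = 41 bytes
Savings = 4059 - 41 = 4018

4018


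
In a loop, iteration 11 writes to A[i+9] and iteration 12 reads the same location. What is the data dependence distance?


Distance = read iteration - write iteration
= 12 - 11 = 1

1


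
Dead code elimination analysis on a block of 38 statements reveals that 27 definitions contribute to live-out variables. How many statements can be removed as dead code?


Dead code = total statements - live definitions
= 38 - 27 = 11

11


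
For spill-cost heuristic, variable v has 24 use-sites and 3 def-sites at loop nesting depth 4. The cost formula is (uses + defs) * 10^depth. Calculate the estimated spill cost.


uses + defs = 24 + 3 = 27
10^4 = 10000
Spill cost = 27 * 10000 = 270000

270000


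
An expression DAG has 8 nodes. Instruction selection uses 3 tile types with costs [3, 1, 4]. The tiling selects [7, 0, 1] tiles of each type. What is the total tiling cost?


Total cost = sum(count_i * cost_i)
= 7*3 + 0*1 + 1*4
= 25

25


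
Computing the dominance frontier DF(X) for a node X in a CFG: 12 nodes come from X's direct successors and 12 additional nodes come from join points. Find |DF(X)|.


DF(X) = direct successor contributions + join point contributions
= 12 + 12 = 24

24


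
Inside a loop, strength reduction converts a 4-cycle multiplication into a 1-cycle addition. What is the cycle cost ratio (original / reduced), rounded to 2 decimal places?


Ratio = mult_cost / add_cost = 4 / 1 = 4.0

4.0


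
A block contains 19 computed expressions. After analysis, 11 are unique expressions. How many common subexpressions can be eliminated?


CSE count = total expressions - unique expressions
= 19 - 11 = 8

8


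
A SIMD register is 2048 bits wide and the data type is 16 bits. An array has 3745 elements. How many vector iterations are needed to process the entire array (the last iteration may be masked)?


Width = 2048 / 16 = 128 elements per vector op
Iterations = ceil(3745 / 128) = 30

30


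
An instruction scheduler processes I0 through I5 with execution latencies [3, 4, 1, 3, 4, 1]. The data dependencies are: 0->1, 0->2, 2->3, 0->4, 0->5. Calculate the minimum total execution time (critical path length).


Compute longest path through dependency graph: dist(Ik) = max over predecessors of dist + latency(Ik).
dist(I0) = latency 3 = 3
dist(I1) = dist(I0) + 4 = 3 + 4 = 7
dist(I2) = dist(I0) + 1 = 3 + 1 = 4
dist(I3) = dist(I2) + 3 = 4 + 3 = 7
dist(I4) = dist(I0) + 4 = 3 + 4 = 7
dist(I5) = dist(I0) + 1 = 3 + 1 = 4
Critical path = max dist = 7

7


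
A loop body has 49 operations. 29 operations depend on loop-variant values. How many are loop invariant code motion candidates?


Invariant candidates = total - loop-dependent
= 49 - 29 = 20

20


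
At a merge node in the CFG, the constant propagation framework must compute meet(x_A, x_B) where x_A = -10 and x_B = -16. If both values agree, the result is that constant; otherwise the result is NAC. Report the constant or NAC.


Meet operation: if both paths give the same constant, result is that constant; if they differ, result is NAC (not-a-constant).
Path A: -10, Path B: -16 -> differ
Result: not-a-constant -> NAC

NAC


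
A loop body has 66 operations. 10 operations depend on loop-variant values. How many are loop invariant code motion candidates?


Invariant candidates = total - loop-dependent
= 66 - 10 = 56

56


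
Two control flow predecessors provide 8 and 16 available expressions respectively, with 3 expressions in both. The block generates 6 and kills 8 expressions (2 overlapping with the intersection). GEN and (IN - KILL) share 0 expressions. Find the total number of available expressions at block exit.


IN = intersection of predecessors = 3
IN - KILL = 3 - 2 = 1
|OUT| = |GEN| + |IN - KILL| - |GEN ∩ (IN - KILL)| = 6 + 1 - 0 = 7

7


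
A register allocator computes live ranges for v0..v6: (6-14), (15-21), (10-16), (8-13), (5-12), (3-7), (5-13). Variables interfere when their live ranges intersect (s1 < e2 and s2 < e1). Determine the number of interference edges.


Check all pairs for overlapping intervals.
Two intervals (s1,e1) and (s2,e2) overlap if s1 < e2 and s2 < e1.
v0 (6-14) vs v1..v6: overlaps v2, v3, v4, v5, v6 -> 5
v1 (15-21) vs v2..v6: overlaps v2 -> 1
v2 (10-16) vs v3..v6: overlaps v3, v4, v6 -> 3
v3 (8-13) vs v4..v6: overlaps v4, v6 -> 2
v4 (5-12) vs v5..v6: overlaps v5, v6 -> 2
v5 (3-7) vs v6: overlaps v6 -> 1
Total overlapping pairs = 5 + 1 + 3 + 2 + 2 + 1 = 14

14


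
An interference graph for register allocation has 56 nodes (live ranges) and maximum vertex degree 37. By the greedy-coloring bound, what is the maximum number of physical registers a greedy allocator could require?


Greedy coloring never needs more than (max_degree + 1) colors: when coloring a vertex, at most max_degree neighbors are already colored.
Upper bound = 37 + 1 = 38

38


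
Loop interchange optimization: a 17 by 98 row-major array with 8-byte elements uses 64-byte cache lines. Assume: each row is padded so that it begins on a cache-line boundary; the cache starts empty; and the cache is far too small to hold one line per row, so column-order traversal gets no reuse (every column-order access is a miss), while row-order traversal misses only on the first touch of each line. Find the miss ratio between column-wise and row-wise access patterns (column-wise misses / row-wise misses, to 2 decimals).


Each row occupies 98 * 8 = 784 bytes and starts on a line boundary, so it spans ceil(784 / 64) = 13 cache lines.
Row-major traversal misses (one per line touched): 17 * ceil(98 * 8 / 64) = 221
Column-major traversal misses (no reuse, every access misses): 17 * 98 = 1666
Ratio = 1666 / 221 = 7.54

7.54


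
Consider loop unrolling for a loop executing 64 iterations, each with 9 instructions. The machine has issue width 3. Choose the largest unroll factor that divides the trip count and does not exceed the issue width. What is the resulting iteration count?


Largest divisor of 64 <= 3 is 2
New iterations = 64 / 2 = 32

32


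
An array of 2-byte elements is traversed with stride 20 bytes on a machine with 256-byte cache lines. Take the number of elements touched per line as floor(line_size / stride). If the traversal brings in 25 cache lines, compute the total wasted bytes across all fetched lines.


Elements per line = floor(256 / 20) = 12
Bytes used per line = 12 * 2 = 24
Wasted per line = 256 - 24 = 232
Total wasted = 232 * 25 = 5800

5800


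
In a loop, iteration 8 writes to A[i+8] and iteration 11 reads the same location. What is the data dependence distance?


Distance = read iteration - write iteration
= 11 - 8 = 3

3


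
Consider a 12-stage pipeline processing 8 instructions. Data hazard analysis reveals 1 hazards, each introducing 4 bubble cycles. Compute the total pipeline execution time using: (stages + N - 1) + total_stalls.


Base cycles = 12 + 8 - 1 = 19
Total stalls = 1 * 4 = 4
Total = 19 + 4 = 23

23


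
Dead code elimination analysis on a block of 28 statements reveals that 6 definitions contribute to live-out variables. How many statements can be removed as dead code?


Dead code = total statements - live definitions
= 28 - 6 = 22

22


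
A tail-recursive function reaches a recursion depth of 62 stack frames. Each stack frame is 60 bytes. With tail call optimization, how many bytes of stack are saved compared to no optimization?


Without TCO: 62 * 60 = 3720 bytes
With TCO: reuse 1 frame = 60 bytes
Savings = 3720 - 60 = 3660

3660


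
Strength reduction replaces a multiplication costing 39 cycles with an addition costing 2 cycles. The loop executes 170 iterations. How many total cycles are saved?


Per-iteration saving = 39 - 2 = 37
Total saved = 170 * 37 = 6290

6290


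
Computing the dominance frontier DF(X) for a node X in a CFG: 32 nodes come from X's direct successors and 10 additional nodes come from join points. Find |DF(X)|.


DF(X) = direct successor contributions + join point contributions
= 32 + 10 = 42

42


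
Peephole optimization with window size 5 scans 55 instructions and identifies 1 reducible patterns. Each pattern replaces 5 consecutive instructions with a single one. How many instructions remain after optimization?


Each match removes 4 instructions.
Total removed = 1 * 4 = 4
Remaining = 55 - 4 = 51

51


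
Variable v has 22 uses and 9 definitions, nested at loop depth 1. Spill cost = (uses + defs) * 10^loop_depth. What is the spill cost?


uses + defs = 22 + 9 = 31
10^1 = 10
Spill cost = 31 * 10 = 310

310


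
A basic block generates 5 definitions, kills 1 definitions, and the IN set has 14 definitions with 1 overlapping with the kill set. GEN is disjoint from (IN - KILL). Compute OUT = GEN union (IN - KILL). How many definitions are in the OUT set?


IN - KILL: 14 - 1 = 13 surviving definitions
OUT = GEN + surviving = 5 + 13 = 18

18


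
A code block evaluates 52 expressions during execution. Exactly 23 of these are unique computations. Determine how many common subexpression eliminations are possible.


CSE count = total expressions - unique expressions
= 52 - 23 = 29

29


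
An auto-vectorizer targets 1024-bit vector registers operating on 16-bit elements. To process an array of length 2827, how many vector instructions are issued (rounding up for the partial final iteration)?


Width = 1024 / 16 = 64 elements per vector op
Iterations = ceil(2827 / 64) = 45

45


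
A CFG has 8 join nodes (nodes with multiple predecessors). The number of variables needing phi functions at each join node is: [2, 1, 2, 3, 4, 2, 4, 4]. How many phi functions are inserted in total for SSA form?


Total phi functions = sum of phi functions at each join node
= 2 + 1 + 2 + 3 + 4 + 2 + 4 + 4 = 22

22


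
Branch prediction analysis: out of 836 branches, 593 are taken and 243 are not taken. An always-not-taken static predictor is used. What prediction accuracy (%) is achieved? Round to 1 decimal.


Predictor: always-not-taken
Correct predictions = 243
Accuracy = 243 / 836 * 100 = 29.1%

29.1


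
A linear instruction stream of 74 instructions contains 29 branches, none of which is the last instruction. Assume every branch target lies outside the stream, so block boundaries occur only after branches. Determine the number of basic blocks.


With no in-sequence branch targets, the leaders are the first instruction plus the instruction after each branch.
Number of basic blocks = branches + 1
= 29 + 1 = 30

30


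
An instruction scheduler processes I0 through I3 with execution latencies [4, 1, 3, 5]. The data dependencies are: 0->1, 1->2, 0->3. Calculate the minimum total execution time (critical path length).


Compute longest path through dependency graph: dist(Ik) = max over predecessors of dist + latency(Ik).
dist(I0) = latency 4 = 4
dist(I1) = dist(I0) + 1 = 4 + 1 = 5
dist(I2) = dist(I1) + 3 = 5 + 3 = 8
dist(I3) = dist(I0) + 5 = 4 + 5 = 9
Critical path = max dist = 9

9
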